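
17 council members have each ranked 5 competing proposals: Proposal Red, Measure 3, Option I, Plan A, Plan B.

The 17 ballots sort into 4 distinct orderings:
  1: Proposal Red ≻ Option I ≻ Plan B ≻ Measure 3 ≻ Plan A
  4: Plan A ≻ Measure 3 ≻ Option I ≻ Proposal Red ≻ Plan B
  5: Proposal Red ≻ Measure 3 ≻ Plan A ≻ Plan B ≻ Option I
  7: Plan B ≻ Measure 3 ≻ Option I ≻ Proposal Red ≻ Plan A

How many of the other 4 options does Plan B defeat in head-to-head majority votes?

Plan B against each rival (17 council members):
Plan B vs Proposal Red: Proposal Red, 10–7.
Plan B vs Measure 3: 1+7 = 8 for Plan B, 9 for Measure 3 — Measure 3 by 9–8.
Plan B vs Option I: Plan B, 12–5.
Plan B vs Plan A: 1+7 = 8 for Plan B, 9 for Plan A — Plan A by 9–8.
Plan B beats Option I; loses to Proposal Red, Measure 3, Plan A — 1 pairwise win.

1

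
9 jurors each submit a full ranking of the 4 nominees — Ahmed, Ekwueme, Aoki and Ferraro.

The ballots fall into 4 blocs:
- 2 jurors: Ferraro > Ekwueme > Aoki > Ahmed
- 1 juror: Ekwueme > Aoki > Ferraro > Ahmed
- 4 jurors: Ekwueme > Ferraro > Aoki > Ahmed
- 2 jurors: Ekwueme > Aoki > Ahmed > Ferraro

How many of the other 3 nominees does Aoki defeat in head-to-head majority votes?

Aoki against each rival (9 jurors):
Aoki vs Ahmed: Aoki wins 9–0.
Aoki vs Ekwueme: Aoki is ranked higher on 0 ballots, Ekwueme on 9. Ekwueme wins 9–0.
Aoki vs Ferraro: 3 to 6, Ferraro.
Aoki beats Ahmed; loses to Ekwueme, Ferraro — 1 pairwise win.

1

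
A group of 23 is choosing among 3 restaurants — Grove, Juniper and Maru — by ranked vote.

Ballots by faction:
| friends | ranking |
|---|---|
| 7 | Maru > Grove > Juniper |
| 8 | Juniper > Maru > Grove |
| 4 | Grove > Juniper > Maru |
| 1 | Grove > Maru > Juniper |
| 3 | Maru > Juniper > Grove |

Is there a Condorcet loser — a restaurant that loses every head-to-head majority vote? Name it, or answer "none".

Head-to-head results (23 friends):
Grove vs Juniper: Grove is ranked higher on 7+4+1 = 12 ballots, Juniper on 11. Grove wins 12–11.
Grove vs Maru: Maru, 18–5.
Juniper vs Maru: Juniper wins 12–11.
Every restaurant wins at least one matchup (Grove beats Juniper; Juniper beats Maru; Maru beats Grove), so there is no Condorcet loser.

none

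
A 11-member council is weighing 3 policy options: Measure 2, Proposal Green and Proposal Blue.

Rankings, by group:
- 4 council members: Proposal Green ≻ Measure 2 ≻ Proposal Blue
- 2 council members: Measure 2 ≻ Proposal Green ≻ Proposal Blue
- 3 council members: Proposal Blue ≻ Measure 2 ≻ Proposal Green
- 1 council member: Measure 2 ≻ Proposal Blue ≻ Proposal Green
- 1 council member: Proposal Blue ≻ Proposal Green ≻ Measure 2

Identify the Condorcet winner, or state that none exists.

Measure 2

Head-to-head results (11 council members):
Measure 2 vs Proposal Green: Measure 2, 6–5.
Measure 2 vs Proposal Blue: Measure 2, 7–4.
Proposal Green vs Proposal Blue: Proposal Green wins 6–5.
Measure 2 beats each of Proposal Green, Proposal Blue — Measure 2 is the Condorcet winner.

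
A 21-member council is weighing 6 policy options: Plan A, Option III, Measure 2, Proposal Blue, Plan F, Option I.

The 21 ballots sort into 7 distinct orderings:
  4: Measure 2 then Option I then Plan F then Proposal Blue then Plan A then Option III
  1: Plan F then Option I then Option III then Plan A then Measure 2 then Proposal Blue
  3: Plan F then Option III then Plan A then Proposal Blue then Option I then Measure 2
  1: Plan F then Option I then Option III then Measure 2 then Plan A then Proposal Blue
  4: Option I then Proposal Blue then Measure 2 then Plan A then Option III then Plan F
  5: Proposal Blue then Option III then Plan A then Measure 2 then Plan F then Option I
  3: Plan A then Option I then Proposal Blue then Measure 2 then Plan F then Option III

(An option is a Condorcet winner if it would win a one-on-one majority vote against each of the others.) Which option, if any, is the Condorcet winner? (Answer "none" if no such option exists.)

none

Check each pair by majority over 21 ballots:
Plan A vs Option III: Plan A preferred on 4+4+3 = 11 ballots; Plan A wins 11–10.
Plan A–Measure 2: Plan A 12–9.
Plan A vs Proposal Blue: Plan A is ranked higher on 1+3+1+3 = 8 ballots, Proposal Blue on 13. Proposal Blue wins 13–8.
Plan A vs Plan F: Plan A wins 12–9.
Plan A vs Option I: Plan A, 11–10.
Option III vs Measure 2: 10 to 11, Measure 2.
Option III vs Proposal Blue: Proposal Blue wins 16–5.
Option III–Plan F: Plan F 12–9.
Option III vs Option I: Option I, 13–8.
Measure 2 vs Proposal Blue: Proposal Blue wins 15–6.
Measure 2 vs Plan F: Measure 2 is ranked higher on 4+4+5+3 = 16 ballots, Plan F on 5. Measure 2 wins 16–5.
Measure 2 vs Option I: Measure 2 is ranked higher on 4+5 = 9 ballots, Option I on 12. Option I wins 12–9.
Proposal Blue–Plan F: Proposal Blue 12–9.
Proposal Blue vs Option I: Option I, 13–8.
Plan F–Option I: Option I 11–10.
No option is unbeaten: Plan A loses to Proposal Blue; Option III loses to Plan A; Measure 2 loses to Plan A; Proposal Blue loses to Option I; Plan F loses to Plan A; Option I loses to Plan A. In particular Plan A → Option I → Proposal Blue → Plan A is a majority cycle — no Condorcet winner exists.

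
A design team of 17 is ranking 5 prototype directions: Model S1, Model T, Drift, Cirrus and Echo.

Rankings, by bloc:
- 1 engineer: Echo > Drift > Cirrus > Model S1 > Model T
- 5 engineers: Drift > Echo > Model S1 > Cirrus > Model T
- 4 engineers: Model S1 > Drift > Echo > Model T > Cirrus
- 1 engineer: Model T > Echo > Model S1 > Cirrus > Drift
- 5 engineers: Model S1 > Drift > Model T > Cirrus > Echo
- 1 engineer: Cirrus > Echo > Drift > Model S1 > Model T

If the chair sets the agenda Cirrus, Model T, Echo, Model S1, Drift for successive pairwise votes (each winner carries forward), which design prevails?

Round 1: Cirrus vs Model T — 7–10, Model T advances.
Round 2: Model T vs Echo — 6–11, Echo advances.
Round 3: Echo vs Model S1 — 8–9, Model S1 advances.
Round 4: Model S1 vs Drift — 10–7, Model S1 advances.
The agenda winner is Model S1.

Model S1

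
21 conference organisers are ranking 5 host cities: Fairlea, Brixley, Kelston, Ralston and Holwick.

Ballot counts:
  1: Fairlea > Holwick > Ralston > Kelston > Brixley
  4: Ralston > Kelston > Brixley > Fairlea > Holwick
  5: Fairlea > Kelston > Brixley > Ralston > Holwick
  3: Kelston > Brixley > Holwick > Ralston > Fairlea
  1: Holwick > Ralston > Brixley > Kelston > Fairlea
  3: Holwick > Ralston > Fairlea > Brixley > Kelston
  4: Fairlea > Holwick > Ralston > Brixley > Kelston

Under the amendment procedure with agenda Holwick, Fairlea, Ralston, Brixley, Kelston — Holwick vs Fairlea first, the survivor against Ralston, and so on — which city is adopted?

Round 1: Holwick vs Fairlea — 7–14, Fairlea advances.
Round 2: Fairlea vs Ralston — 10–11, Ralston advances.
Round 3: Ralston vs Brixley — 13–8, Ralston advances.
Round 4: Ralston vs Kelston — 13–8, Ralston advances.
Ralston survives the agenda.

Ralston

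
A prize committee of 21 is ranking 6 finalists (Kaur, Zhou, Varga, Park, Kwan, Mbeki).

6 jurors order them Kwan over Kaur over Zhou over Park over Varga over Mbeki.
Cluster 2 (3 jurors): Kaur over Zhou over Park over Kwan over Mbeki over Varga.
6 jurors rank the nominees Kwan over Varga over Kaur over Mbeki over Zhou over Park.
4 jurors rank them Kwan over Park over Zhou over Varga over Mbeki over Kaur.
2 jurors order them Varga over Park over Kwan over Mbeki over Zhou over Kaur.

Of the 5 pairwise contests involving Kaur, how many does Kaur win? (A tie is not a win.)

Kaur against each rival (21 jurors):
Kaur vs Zhou: Kaur wins 15–6.
Kaur vs Varga: Kaur preferred on 6+3 = 9 ballots; Varga wins 12–9.
Kaur vs Park: Kaur, 15–6.
Kaur vs Kwan: Kwan wins 18–3.
Kaur vs Mbeki: 6+3+6 = 15 for Kaur, 6 for Mbeki — Kaur by 15–6.
Kaur beats Zhou, Park, Mbeki; loses to Varga, Kwan — 3 pairwise wins.

3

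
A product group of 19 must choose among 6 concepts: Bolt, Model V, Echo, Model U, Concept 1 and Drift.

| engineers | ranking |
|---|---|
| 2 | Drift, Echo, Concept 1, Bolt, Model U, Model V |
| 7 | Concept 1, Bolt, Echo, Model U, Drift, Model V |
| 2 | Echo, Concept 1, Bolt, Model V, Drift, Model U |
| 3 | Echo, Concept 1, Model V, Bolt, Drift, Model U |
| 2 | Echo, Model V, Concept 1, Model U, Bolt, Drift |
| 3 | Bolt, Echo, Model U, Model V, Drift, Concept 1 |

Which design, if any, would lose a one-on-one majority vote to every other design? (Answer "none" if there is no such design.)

Pairwise majorities:
Bolt vs Model V: 2+7+2+3 = 14 for Bolt, 5 for Model V — Bolt by 14–5.
Bolt vs Echo: Bolt, 10–9.
Bolt–Model U: Bolt 17–2.
Bolt vs Concept 1: 3 to 16, Concept 1.
Bolt vs Drift: Bolt preferred on 7+2+3+2+3 = 17 ballots; Bolt wins 17–2.
Model V vs Echo: Model V preferred on 0 ballots; Echo wins 19–0.
Model V vs Model U: Model U wins 12–7.
Model V vs Concept 1: 2+3 = 5 for Model V, 14 for Concept 1 — Concept 1 by 14–5.
Model V–Drift: Model V 10–9.
Echo vs Model U: Echo preferred on 2+7+2+3+2+3 = 19 ballots; Echo wins 19–0.
Echo vs Concept 1: Echo preferred on 2+2+3+2+3 = 12 ballots; Echo wins 12–7.
Echo vs Drift: Echo wins 17–2.
Model U vs Concept 1: Concept 1, 16–3.
Model U vs Drift: Model U, 12–7.
Concept 1 vs Drift: Concept 1 is ranked higher on 7+2+3+2 = 14 ballots, Drift on 5. Concept 1 wins 14–5.
Drift is beaten in every head-to-head and is the Condorcet loser.

Drift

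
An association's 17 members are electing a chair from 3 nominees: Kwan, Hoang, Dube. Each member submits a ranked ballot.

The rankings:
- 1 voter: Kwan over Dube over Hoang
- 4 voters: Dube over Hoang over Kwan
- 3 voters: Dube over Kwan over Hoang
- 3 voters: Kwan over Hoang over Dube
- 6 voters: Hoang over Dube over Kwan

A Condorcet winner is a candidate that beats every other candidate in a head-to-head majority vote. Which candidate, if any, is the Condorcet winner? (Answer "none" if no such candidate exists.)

Hoang

Check each pair by majority over 17 ballots:
Kwan vs Hoang: Kwan is ranked higher on 1+3+3 = 7 ballots, Hoang on 10. Hoang wins 10–7.
Kwan vs Dube: Kwan is ranked higher on 1+3 = 4 ballots, Dube on 13. Dube wins 13–4.
Hoang vs Dube: 9 to 8, Hoang.
Hoang wins every pairwise contest, so Hoang is the Condorcet winner.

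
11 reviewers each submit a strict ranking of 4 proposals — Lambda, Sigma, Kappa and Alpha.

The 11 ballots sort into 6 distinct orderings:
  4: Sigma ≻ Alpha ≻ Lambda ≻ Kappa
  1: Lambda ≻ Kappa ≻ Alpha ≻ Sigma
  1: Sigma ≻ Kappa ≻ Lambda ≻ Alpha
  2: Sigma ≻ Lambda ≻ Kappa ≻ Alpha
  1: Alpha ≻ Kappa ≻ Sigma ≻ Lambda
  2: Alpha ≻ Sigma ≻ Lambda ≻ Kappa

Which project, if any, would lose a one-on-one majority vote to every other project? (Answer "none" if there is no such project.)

Kappa

Pairwise majorities:
Lambda vs Sigma: Sigma, 10–1.
Lambda vs Kappa: 9 to 2, Lambda.
Lambda vs Alpha: 1+1+2 = 4 for Lambda, 7 for Alpha — Alpha by 7–4.
Sigma–Kappa: Sigma 9–2.
Sigma vs Alpha: 7 to 4, Sigma.
Kappa vs Alpha: Alpha wins 7–4.
Kappa loses to every other project — it is the Condorcet loser.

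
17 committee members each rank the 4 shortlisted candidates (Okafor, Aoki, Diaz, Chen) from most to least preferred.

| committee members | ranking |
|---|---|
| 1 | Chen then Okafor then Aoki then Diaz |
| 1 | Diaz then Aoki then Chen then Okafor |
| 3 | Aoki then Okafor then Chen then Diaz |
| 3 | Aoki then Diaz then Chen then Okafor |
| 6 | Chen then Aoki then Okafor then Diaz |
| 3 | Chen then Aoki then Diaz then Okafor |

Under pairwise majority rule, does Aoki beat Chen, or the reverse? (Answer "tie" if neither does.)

Ballots ranking Aoki above Chen: 1 + 3 + 3 = 7.
Ballots ranking Chen above Aoki: 17 − 7 = 10.
Chen wins the head-to-head 10–7.

Chen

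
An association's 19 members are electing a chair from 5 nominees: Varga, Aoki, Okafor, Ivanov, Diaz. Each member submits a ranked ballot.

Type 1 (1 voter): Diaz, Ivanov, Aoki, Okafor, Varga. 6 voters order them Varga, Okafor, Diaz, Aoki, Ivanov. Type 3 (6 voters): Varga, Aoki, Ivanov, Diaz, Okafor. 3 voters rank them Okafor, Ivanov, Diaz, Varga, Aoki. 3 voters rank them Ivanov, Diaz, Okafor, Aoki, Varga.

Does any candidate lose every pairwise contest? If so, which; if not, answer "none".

Pairwise majorities:
Varga vs Aoki: Varga wins 15–4.
Varga vs Okafor: 6+6 = 12 for Varga, 7 for Okafor — Varga by 12–7.
Varga–Ivanov: Varga 12–7.
Varga–Diaz: Varga 12–7.
Aoki vs Okafor: Okafor wins 12–7.
Aoki vs Ivanov: 6+6 = 12 for Aoki, 7 for Ivanov — Aoki by 12–7.
Aoki–Diaz: Diaz 13–6.
Okafor vs Ivanov: 9 to 10, Ivanov.
Okafor–Diaz: Diaz 10–9.
Ivanov vs Diaz: Ivanov preferred on 6+3+3 = 12 ballots; Ivanov wins 12–7.
No candidate is winless: Varga beats Aoki; Aoki beats Ivanov; Okafor beats Aoki; Ivanov beats Okafor; Diaz beats Aoki. There is no Condorcet loser.

none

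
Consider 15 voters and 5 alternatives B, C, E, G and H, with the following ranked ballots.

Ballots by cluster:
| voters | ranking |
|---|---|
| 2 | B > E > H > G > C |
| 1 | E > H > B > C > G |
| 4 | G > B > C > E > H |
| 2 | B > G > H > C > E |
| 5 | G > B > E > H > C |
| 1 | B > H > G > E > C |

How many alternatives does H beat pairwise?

1

H against each rival (15 voters):
H vs B: H is ranked higher on 1 ballot, B on 14. B wins 14–1.
H vs C: H, 11–4.
H–E: E 12–3.
H vs G: H is ranked higher on 2+1+1 = 4 ballots, G on 11. G wins 11–4.
H beats C; loses to B, E, G — 1 pairwise win.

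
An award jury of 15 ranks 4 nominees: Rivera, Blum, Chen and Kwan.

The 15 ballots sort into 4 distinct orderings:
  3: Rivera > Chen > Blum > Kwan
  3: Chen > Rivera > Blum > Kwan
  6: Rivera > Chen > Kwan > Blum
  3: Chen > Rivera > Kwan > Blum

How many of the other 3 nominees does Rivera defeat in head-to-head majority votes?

Rivera against each rival (15 jurors):
Rivera vs Blum: Rivera wins 15–0.
Rivera vs Chen: Rivera wins 9–6.
Rivera vs Kwan: 15 to 0, Rivera.
Rivera beats Blum, Chen, Kwan — 3 pairwise wins.

3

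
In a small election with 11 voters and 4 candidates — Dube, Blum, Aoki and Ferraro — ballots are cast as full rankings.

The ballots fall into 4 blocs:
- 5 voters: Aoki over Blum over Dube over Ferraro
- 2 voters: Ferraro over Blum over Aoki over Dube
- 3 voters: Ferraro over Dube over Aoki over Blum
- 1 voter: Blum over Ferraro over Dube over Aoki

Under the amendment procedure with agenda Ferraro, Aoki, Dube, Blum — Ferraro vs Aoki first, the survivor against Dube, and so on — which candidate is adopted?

Round 1: Ferraro vs Aoki — 6–5, Ferraro advances.
Round 2: Ferraro vs Dube — 6–5, Ferraro advances.
Round 3: Ferraro vs Blum — 5–6, Blum advances.
The agenda winner is Blum.

Blum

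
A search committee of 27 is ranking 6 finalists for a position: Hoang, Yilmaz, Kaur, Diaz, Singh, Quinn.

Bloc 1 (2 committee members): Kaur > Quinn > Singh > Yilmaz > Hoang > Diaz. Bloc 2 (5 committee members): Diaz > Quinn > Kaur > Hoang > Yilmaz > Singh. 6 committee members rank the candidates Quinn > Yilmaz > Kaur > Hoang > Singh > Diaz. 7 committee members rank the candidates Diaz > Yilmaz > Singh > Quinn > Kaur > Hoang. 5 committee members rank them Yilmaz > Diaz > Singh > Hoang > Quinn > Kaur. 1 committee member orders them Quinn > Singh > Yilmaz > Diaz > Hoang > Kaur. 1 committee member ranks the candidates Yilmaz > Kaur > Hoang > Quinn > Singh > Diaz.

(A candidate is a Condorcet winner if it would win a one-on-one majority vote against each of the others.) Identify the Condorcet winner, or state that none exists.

none

Pairwise majorities:
Hoang vs Yilmaz: 5 to 22, Yilmaz.
Hoang vs Kaur: 6 to 21, Kaur.
Hoang–Diaz: Diaz 18–9.
Hoang vs Singh: Hoang is ranked higher on 5+6+1 = 12 ballots, Singh on 15. Singh wins 15–12.
Hoang vs Quinn: Hoang preferred on 5+1 = 6 ballots; Quinn wins 21–6.
Yilmaz–Kaur: Yilmaz 20–7.
Yilmaz vs Diaz: Yilmaz wins 15–12.
Yilmaz vs Singh: Yilmaz is ranked higher on 5+6+7+5+1 = 24 ballots, Singh on 3. Yilmaz wins 24–3.
Yilmaz vs Quinn: Yilmaz is ranked higher on 7+5+1 = 13 ballots, Quinn on 14. Quinn wins 14–13.
Kaur vs Diaz: Diaz, 18–9.
Kaur vs Singh: Kaur is ranked higher on 2+5+6+1 = 14 ballots, Singh on 13. Kaur wins 14–13.
Kaur vs Quinn: Quinn, 24–3.
Diaz vs Singh: Diaz, 17–10.
Diaz vs Quinn: Diaz wins 17–10.
Singh vs Quinn: Singh is ranked higher on 7+5 = 12 ballots, Quinn on 15. Quinn wins 15–12.
Every candidate loses at least once (Hoang loses to Yilmaz; Yilmaz loses to Quinn; Kaur loses to Yilmaz; Diaz loses to Yilmaz; Singh loses to Yilmaz; Quinn loses to Diaz). The majority relation contains the cycle Yilmaz > Diaz > Quinn > Yilmaz, so there is no Condorcet winner.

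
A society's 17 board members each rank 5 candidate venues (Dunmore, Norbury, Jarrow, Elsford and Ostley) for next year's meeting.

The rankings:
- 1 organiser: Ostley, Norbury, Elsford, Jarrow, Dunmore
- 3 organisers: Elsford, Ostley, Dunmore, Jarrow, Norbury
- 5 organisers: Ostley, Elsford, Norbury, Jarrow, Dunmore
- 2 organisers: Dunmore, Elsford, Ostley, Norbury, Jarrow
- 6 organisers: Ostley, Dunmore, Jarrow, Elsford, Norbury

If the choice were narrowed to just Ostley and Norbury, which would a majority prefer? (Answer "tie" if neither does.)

Ostley

Ballots ranking Ostley above Norbury: 1 + 3 + 5 + 2 + 6 = 17.
Ballots ranking Norbury above Ostley: 17 − 17 = 0.
Ostley wins the head-to-head 17–0.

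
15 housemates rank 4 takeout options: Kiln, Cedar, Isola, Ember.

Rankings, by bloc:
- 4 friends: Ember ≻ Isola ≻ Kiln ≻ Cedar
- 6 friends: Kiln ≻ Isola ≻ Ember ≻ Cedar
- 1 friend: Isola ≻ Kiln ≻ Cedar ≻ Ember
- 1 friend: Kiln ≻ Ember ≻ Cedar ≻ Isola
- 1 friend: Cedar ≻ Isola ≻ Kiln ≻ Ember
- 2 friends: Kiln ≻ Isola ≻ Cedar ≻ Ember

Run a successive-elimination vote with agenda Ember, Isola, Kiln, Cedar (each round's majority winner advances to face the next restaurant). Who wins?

Kiln

Round 1: Ember vs Isola — 5–10, Isola advances.
Round 2: Isola vs Kiln — 6–9, Kiln advances.
Round 3: Kiln vs Cedar — 14–1, Kiln advances.
Kiln survives the agenda.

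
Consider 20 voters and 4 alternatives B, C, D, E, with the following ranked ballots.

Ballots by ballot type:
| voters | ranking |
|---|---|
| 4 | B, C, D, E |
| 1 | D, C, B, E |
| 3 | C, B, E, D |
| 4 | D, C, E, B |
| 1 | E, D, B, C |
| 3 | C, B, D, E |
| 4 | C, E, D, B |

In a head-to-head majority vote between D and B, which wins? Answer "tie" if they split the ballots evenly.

Ballots ranking D above B: 1 + 4 + 1 + 4 = 10.
Ballots ranking B above D: 20 − 10 = 10.
10–10: the pair ties.

tie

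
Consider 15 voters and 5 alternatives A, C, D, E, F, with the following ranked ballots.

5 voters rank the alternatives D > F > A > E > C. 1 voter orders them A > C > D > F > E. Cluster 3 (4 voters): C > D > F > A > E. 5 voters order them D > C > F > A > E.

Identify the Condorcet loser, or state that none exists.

E

Head-to-head results (15 voters):
A vs C: 5+1 = 6 for A, 9 for C — C by 9–6.
A–D: D 14–1.
A vs E: A wins 15–0.
A vs F: A preferred on 1 ballot; F wins 14–1.
C vs D: C is ranked higher on 1+4 = 5 ballots, D on 10. D wins 10–5.
C vs E: C wins 10–5.
C vs F: C preferred on 1+4+5 = 10 ballots; C wins 10–5.
D vs E: D wins 15–0.
D–F: D 15–0.
E vs F: E is ranked higher on 0 ballots, F on 15. F wins 15–0.
Only E has no wins; E is the Condorcet loser.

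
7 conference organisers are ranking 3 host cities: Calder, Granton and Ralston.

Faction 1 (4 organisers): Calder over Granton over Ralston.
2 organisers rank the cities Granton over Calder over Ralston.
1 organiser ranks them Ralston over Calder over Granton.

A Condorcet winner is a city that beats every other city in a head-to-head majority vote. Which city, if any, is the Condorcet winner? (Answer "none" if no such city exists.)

Calder

Pairwise majorities:
Calder vs Granton: Calder is ranked higher on 4+1 = 5 ballots, Granton on 2. Calder wins 5–2.
Calder vs Ralston: 4+2 = 6 for Calder, 1 for Ralston — Calder by 6–1.
Granton vs Ralston: Granton preferred on 4+2 = 6 ballots; Granton wins 6–1.
Calder wins every pairwise contest, so Calder is the Condorcet winner.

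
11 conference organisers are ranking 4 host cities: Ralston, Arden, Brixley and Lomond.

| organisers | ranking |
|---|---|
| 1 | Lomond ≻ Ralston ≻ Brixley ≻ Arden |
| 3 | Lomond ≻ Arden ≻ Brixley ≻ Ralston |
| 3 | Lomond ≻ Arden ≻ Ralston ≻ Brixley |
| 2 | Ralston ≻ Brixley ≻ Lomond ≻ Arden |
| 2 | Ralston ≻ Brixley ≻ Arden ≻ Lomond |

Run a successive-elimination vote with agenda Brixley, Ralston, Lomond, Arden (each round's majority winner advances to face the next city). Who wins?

Lomond

Round 1: Brixley vs Ralston — 3–8, Ralston advances.
Round 2: Ralston vs Lomond — 4–7, Lomond advances.
Round 3: Lomond vs Arden — 9–2, Lomond advances.
Lomond survives the agenda.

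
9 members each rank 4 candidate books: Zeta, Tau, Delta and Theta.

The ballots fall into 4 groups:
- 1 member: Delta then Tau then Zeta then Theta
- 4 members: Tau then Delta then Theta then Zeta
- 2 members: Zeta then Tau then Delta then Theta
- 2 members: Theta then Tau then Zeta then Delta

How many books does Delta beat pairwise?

Delta against each rival (9 members):
Delta–Zeta: Delta 5–4.
Delta vs Tau: Delta is ranked higher on 1 ballot, Tau on 8. Tau wins 8–1.
Delta vs Theta: 7 to 2, Delta.
Delta beats Zeta, Theta; loses to Tau — 2 pairwise wins.

2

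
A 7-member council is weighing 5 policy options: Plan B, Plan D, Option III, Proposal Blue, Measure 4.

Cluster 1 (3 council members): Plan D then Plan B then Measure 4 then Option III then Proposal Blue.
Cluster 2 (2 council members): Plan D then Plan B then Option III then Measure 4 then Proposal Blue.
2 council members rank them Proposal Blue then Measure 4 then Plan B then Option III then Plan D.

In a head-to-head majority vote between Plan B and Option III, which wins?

Ballots ranking Plan B above Option III: 3 + 2 + 2 = 7.
Ballots ranking Option III above Plan B: 7 − 7 = 0.
Plan B wins the head-to-head 7–0.

Plan B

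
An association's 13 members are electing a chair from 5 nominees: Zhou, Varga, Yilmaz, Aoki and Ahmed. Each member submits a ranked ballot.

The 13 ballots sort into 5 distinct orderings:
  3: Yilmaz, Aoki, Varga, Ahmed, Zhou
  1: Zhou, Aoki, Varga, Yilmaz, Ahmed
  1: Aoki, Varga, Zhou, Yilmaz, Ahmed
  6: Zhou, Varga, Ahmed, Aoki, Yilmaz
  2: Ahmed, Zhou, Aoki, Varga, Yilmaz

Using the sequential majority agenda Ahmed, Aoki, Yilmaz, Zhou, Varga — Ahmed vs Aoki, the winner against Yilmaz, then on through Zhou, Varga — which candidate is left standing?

Round 1: Ahmed vs Aoki — 8–5, Ahmed advances.
Round 2: Ahmed vs Yilmaz — 8–5, Ahmed advances.
Round 3: Ahmed vs Zhou — 5–8, Zhou advances.
Round 4: Zhou vs Varga — 9–4, Zhou advances.
The agenda winner is Zhou.

Zhou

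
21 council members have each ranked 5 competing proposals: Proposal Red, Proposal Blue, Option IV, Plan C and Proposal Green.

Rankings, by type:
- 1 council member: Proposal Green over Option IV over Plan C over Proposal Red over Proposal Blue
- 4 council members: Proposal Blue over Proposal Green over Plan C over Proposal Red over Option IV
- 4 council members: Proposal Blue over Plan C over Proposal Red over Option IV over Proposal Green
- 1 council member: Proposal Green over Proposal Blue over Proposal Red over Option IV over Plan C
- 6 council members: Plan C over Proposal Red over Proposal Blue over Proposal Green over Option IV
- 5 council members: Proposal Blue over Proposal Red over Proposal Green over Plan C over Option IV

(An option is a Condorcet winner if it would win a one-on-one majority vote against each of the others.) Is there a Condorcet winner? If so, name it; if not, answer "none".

Proposal Blue

Pairwise majorities:
Proposal Red vs Proposal Blue: 1+6 = 7 for Proposal Red, 14 for Proposal Blue — Proposal Blue by 14–7.
Proposal Red vs Option IV: Proposal Red preferred on 4+4+1+6+5 = 20 ballots; Proposal Red wins 20–1.
Proposal Red vs Plan C: 1+5 = 6 for Proposal Red, 15 for Plan C — Plan C by 15–6.
Proposal Red vs Proposal Green: Proposal Red wins 15–6.
Proposal Blue vs Option IV: Proposal Blue preferred on 4+4+1+6+5 = 20 ballots; Proposal Blue wins 20–1.
Proposal Blue vs Plan C: Proposal Blue, 14–7.
Proposal Blue vs Proposal Green: Proposal Blue wins 19–2.
Option IV vs Plan C: 2 to 19, Plan C.
Option IV vs Proposal Green: Proposal Green wins 17–4.
Plan C–Proposal Green: Proposal Green 11–10.
Proposal Blue beats each of Proposal Red, Option IV, Plan C, Proposal Green — Proposal Blue is the Condorcet winner.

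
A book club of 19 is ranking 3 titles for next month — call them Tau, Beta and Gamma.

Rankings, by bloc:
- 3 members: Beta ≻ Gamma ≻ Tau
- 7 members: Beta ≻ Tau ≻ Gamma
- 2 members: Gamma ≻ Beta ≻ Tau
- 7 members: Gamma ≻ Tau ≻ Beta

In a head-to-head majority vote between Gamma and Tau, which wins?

Ballots ranking Gamma above Tau: 3 + 2 + 7 = 12.
Ballots ranking Tau above Gamma: 19 − 12 = 7.
Gamma wins the head-to-head 12–7.

Gamma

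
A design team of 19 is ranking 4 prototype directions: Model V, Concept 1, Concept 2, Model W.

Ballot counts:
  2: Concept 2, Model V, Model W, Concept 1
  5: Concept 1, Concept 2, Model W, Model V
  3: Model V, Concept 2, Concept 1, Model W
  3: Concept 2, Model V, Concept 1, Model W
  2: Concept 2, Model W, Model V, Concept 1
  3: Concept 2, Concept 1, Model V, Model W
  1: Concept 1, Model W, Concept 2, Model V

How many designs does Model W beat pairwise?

Model W against each rival (19 engineers):
Model W vs Model V: 8 to 11, Model V.
Model W vs Concept 1: 4 to 15, Concept 1.
Model W vs Concept 2: 1 for Model W, 18 for Concept 2 — Concept 2 by 18–1.
Model W beats no one; loses to Model V, Concept 1, Concept 2 — 0 pairwise wins.

0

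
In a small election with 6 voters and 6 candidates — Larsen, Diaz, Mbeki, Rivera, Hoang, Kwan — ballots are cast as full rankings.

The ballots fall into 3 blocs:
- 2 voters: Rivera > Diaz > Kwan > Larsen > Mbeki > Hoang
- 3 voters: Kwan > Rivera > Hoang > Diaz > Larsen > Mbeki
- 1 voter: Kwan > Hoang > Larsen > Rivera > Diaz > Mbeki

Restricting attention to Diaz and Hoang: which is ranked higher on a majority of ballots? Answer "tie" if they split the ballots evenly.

Hoang

Ballots ranking Diaz above Hoang: 2.
Ballots ranking Hoang above Diaz: 6 − 2 = 4.
Hoang wins the head-to-head 4–2.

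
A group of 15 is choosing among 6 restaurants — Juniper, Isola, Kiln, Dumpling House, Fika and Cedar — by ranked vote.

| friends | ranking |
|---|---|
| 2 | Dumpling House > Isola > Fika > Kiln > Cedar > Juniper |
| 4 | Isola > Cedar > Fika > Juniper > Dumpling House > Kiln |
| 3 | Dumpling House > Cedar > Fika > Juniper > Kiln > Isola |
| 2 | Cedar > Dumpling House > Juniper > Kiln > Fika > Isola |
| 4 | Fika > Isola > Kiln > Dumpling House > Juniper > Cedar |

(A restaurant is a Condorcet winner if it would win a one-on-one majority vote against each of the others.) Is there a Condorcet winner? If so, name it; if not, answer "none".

Check each pair by majority over 15 ballots:
Juniper vs Isola: Isola wins 10–5.
Juniper vs Kiln: Juniper wins 9–6.
Juniper–Dumpling House: Dumpling House 11–4.
Juniper vs Fika: Fika wins 13–2.
Juniper–Cedar: Cedar 11–4.
Isola vs Kiln: Isola wins 10–5.
Isola vs Dumpling House: Isola, 8–7.
Isola vs Fika: Fika wins 9–6.
Isola vs Cedar: Isola, 10–5.
Kiln vs Dumpling House: Dumpling House wins 11–4.
Kiln vs Fika: Fika, 13–2.
Kiln–Cedar: Cedar 9–6.
Dumpling House vs Fika: Fika wins 8–7.
Dumpling House vs Cedar: Dumpling House, 9–6.
Fika vs Cedar: Cedar, 9–6.
Every restaurant loses at least once (Juniper loses to Isola; Isola loses to Fika; Kiln loses to Juniper; Dumpling House loses to Isola; Fika loses to Cedar; Cedar loses to Isola). The majority relation contains the cycle Isola > Cedar > Fika > Isola, so there is no Condorcet winner.

none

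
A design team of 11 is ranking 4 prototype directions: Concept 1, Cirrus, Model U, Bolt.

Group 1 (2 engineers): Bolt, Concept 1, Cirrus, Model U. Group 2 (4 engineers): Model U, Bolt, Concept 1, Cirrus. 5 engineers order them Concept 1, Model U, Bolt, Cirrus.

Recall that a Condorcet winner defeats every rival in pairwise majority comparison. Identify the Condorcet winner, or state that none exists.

Head-to-head results (11 engineers):
Concept 1 vs Cirrus: Concept 1 is ranked higher on 2+4+5 = 11 ballots, Cirrus on 0. Concept 1 wins 11–0.
Concept 1 vs Model U: Concept 1 preferred on 2+5 = 7 ballots; Concept 1 wins 7–4.
Concept 1 vs Bolt: Concept 1 preferred on 5 ballots; Bolt wins 6–5.
Cirrus vs Model U: 2 for Cirrus, 9 for Model U — Model U by 9–2.
Cirrus vs Bolt: 0 to 11, Bolt.
Model U vs Bolt: 4+5 = 9 for Model U, 2 for Bolt — Model U by 9–2.
Each design drops at least one matchup (Concept 1 loses to Bolt; Cirrus loses to Concept 1; Model U loses to Concept 1; Bolt loses to Model U); the cycle Concept 1 → Model U → Bolt → Concept 1 rules out a Condorcet winner.

none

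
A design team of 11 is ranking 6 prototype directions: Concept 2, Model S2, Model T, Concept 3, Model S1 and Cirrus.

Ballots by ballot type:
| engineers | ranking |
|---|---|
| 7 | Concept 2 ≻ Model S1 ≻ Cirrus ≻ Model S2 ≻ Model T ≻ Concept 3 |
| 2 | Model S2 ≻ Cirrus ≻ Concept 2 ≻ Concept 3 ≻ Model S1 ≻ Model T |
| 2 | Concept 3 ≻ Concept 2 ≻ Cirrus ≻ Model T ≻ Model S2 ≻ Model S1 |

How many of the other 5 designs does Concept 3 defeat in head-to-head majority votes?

0

Concept 3 against each rival (11 engineers):
Concept 3 vs Concept 2: Concept 2 wins 9–2.
Concept 3 vs Model S2: Concept 3 preferred on 2 ballots; Model S2 wins 9–2.
Concept 3 vs Model T: Model T wins 7–4.
Concept 3 vs Model S1: Model S1 wins 7–4.
Concept 3–Cirrus: Cirrus 9–2.
Concept 3 beats no one; loses to Concept 2, Model S2, Model T, Model S1, Cirrus — 0 pairwise wins.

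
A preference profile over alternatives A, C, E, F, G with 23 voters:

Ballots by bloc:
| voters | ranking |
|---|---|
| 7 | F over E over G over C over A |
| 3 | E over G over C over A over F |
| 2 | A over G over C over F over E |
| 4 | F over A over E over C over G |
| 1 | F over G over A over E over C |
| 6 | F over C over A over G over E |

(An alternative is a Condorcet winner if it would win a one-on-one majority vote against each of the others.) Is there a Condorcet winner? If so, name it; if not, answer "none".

F

Check each pair by majority over 23 ballots:
A vs C: 7 to 16, C.
A vs E: A, 13–10.
A vs F: A preferred on 3+2 = 5 ballots; F wins 18–5.
A vs G: 12 to 11, A.
C vs E: C preferred on 2+6 = 8 ballots; E wins 15–8.
C–F: F 18–5.
C vs G: G wins 13–10.
E vs F: 3 to 20, F.
E–G: E 14–9.
F vs G: F, 18–5.
F defeats every rival head-to-head and is the Condorcet winner.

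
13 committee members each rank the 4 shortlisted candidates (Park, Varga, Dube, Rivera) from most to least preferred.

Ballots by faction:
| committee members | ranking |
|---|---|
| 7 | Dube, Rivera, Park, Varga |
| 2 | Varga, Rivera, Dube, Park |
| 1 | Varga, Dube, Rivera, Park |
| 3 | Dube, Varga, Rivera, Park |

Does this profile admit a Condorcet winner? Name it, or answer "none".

Dube

Check each pair by majority over 13 ballots:
Park vs Varga: 7 for Park, 6 for Varga — Park by 7–6.
Park vs Dube: 0 for Park, 13 for Dube — Dube by 13–0.
Park vs Rivera: 0 to 13, Rivera.
Varga vs Dube: 3 to 10, Dube.
Varga vs Rivera: 2+1+3 = 6 for Varga, 7 for Rivera — Rivera by 7–6.
Dube vs Rivera: 7+1+3 = 11 for Dube, 2 for Rivera — Dube by 11–2.
Dube defeats every rival head-to-head and is the Condorcet winner.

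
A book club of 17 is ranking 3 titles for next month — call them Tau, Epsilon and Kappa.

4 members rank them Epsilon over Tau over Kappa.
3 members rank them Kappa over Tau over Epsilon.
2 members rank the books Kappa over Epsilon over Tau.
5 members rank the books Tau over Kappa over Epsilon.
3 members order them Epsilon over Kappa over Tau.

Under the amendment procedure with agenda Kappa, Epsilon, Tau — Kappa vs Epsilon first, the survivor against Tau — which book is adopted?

Tau

Round 1: Kappa vs Epsilon — 10–7, Kappa advances.
Round 2: Kappa vs Tau — 8–9, Tau advances.
The agenda winner is Tau.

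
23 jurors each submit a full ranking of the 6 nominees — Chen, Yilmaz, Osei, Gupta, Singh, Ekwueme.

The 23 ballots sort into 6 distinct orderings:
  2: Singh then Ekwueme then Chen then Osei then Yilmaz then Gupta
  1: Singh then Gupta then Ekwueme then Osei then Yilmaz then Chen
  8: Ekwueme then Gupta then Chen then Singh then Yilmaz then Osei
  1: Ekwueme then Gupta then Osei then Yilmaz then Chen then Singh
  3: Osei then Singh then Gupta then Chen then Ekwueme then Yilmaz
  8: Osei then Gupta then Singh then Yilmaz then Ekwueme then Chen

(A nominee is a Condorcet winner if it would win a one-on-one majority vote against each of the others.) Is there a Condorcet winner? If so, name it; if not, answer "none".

none

Check each pair by majority over 23 ballots:
Chen vs Yilmaz: Chen, 13–10.
Chen vs Osei: Osei, 13–10.
Chen vs Gupta: Gupta, 21–2.
Chen vs Singh: Singh, 14–9.
Chen vs Ekwueme: Ekwueme, 20–3.
Yilmaz–Osei: Osei 15–8.
Yilmaz vs Gupta: Gupta wins 21–2.
Yilmaz vs Singh: Singh, 22–1.
Yilmaz vs Ekwueme: Ekwueme wins 15–8.
Osei vs Gupta: Osei wins 13–10.
Osei vs Singh: Osei, 12–11.
Osei vs Ekwueme: Ekwueme wins 12–11.
Gupta vs Singh: Gupta wins 17–6.
Gupta–Ekwueme: Gupta 12–11.
Singh vs Ekwueme: Singh, 14–9.
Every nominee loses at least once (Chen loses to Osei; Yilmaz loses to Chen; Osei loses to Ekwueme; Gupta loses to Osei; Singh loses to Osei; Ekwueme loses to Gupta). The majority relation contains the cycle Osei > Gupta > Ekwueme > Osei, so there is no Condorcet winner.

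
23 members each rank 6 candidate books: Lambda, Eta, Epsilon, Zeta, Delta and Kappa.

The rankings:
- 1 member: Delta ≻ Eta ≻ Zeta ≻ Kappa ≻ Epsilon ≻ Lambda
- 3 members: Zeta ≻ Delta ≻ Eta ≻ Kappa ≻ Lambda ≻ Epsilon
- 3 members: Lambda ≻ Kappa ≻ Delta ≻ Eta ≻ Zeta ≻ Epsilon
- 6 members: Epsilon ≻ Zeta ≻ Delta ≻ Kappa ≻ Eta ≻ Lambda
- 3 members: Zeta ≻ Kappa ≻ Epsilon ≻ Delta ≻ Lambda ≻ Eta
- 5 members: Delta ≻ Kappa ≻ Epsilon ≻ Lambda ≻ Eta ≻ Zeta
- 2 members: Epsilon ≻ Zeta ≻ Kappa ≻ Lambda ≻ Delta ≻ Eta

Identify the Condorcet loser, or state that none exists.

Pairwise majorities:
Lambda–Eta: Lambda 13–10.
Lambda vs Epsilon: Lambda preferred on 3+3 = 6 ballots; Epsilon wins 17–6.
Lambda vs Zeta: Zeta wins 15–8.
Lambda vs Delta: Delta wins 18–5.
Lambda vs Kappa: Kappa, 20–3.
Eta vs Epsilon: Epsilon wins 16–7.
Eta vs Zeta: Zeta, 14–9.
Eta vs Delta: 0 to 23, Delta.
Eta vs Kappa: Kappa wins 19–4.
Epsilon vs Zeta: Epsilon wins 13–10.
Epsilon vs Delta: Epsilon is ranked higher on 6+3+2 = 11 ballots, Delta on 12. Delta wins 12–11.
Epsilon vs Kappa: Kappa wins 15–8.
Zeta vs Delta: Zeta wins 14–9.
Zeta–Kappa: Zeta 15–8.
Delta vs Kappa: 15 to 8, Delta.
Eta is beaten in every head-to-head and is the Condorcet loser.

Eta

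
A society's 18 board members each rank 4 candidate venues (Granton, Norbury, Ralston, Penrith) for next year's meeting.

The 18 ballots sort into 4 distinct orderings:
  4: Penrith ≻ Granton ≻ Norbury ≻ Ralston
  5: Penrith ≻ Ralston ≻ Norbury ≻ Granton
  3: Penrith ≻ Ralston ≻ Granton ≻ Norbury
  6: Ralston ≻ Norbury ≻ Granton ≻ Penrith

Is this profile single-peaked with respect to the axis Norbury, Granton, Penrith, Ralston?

no

Axis positions: Norbury=1, Granton=2, Penrith=3, Ralston=4.
Bloc 1 (peak Penrith at position 3): ranking walks positions 3-2-1-4, expanding outward from the peak — single-peaked.
Bloc 2: ranking walks positions 3-4-1-2; Norbury is ranked above Granton even though Granton lies between Norbury and the peak Penrith on the axis — preferences dip and rise again. Not single-peaked.
Bloc 3 (peak Penrith at position 3): ranking walks positions 3-4-2-1, expanding outward from the peak — single-peaked.
Bloc 4: ranking walks positions 4-1-2-3; Norbury is ranked above Penrith even though Penrith lies between Norbury and the peak Ralston on the axis — preferences dip and rise again. Not single-peaked.
Bloc 2 violates single-peakedness, so the profile is not single-peaked on this axis.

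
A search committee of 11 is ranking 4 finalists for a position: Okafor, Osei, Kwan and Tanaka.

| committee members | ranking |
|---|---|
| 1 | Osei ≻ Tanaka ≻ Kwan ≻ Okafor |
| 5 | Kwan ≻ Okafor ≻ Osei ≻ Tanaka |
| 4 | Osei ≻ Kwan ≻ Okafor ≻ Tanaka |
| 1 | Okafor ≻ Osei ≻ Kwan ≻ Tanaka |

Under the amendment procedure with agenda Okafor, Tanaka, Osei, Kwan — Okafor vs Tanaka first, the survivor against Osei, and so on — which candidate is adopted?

Round 1: Okafor vs Tanaka — 10–1, Okafor advances.
Round 2: Okafor vs Osei — 6–5, Okafor advances.
Round 3: Okafor vs Kwan — 1–10, Kwan advances.
Kwan survives the agenda.

Kwan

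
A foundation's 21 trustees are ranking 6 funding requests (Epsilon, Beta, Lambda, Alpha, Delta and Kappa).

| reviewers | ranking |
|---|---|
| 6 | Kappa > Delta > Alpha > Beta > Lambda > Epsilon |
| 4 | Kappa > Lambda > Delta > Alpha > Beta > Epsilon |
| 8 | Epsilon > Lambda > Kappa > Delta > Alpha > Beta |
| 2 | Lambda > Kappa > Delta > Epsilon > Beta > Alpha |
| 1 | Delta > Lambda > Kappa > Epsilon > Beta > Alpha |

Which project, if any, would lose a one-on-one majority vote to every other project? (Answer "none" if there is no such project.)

Head-to-head results (21 reviewers):
Epsilon vs Beta: Epsilon is ranked higher on 8+2+1 = 11 ballots, Beta on 10. Epsilon wins 11–10.
Epsilon vs Lambda: Lambda wins 13–8.
Epsilon vs Alpha: Epsilon, 11–10.
Epsilon vs Delta: Delta, 13–8.
Epsilon vs Kappa: Kappa wins 13–8.
Beta vs Lambda: Beta preferred on 6 ballots; Lambda wins 15–6.
Beta vs Alpha: 2+1 = 3 for Beta, 18 for Alpha — Alpha by 18–3.
Beta–Delta: Delta 21–0.
Beta–Kappa: Kappa 21–0.
Lambda vs Alpha: Lambda is ranked higher on 4+8+2+1 = 15 ballots, Alpha on 6. Lambda wins 15–6.
Lambda–Delta: Lambda 14–7.
Lambda vs Kappa: Lambda is ranked higher on 8+2+1 = 11 ballots, Kappa on 10. Lambda wins 11–10.
Alpha vs Delta: 0 to 21, Delta.
Alpha vs Kappa: 0 to 21, Kappa.
Delta vs Kappa: Kappa, 20–1.
Beta is beaten in every head-to-head and is the Condorcet loser.

Beta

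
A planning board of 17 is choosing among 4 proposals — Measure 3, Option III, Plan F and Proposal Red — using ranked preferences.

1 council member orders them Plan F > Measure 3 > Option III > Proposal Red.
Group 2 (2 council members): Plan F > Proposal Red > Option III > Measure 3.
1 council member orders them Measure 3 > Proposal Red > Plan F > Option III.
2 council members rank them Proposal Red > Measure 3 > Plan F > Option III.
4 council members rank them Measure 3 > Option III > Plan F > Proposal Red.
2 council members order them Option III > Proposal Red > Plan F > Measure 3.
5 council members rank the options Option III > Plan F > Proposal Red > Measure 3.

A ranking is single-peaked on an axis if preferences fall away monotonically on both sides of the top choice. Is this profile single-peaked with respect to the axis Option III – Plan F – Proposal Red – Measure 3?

no

Axis positions: Option III=1, Plan F=2, Proposal Red=3, Measure 3=4.
Group 1: ranking walks positions 2-4-1-3; Measure 3 is ranked above Proposal Red even though Proposal Red lies between Measure 3 and the peak Plan F on the axis — preferences dip and rise again. Not single-peaked.
Group 2 (peak Plan F at position 2): ranking walks positions 2-3-1-4, expanding outward from the peak — single-peaked.
Group 3 (peak Measure 3 at position 4): ranking walks positions 4-3-2-1, expanding outward from the peak — single-peaked.
Group 4 (peak Proposal Red at position 3): ranking walks positions 3-4-2-1, expanding outward from the peak — single-peaked.
Group 5: ranking walks positions 4-1-2-3; Option III is ranked above Proposal Red even though Proposal Red lies between Option III and the peak Measure 3 on the axis — preferences dip and rise again. Not single-peaked.
Group 6: ranking walks positions 1-3-2-4; Proposal Red is ranked above Plan F even though Plan F lies between Proposal Red and the peak Option III on the axis — preferences dip and rise again. Not single-peaked.
Group 7 (peak Option III at position 1): ranking walks positions 1-2-3-4, expanding outward from the peak — single-peaked.
Group 1 violates single-peakedness, so the profile is not single-peaked on this axis.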